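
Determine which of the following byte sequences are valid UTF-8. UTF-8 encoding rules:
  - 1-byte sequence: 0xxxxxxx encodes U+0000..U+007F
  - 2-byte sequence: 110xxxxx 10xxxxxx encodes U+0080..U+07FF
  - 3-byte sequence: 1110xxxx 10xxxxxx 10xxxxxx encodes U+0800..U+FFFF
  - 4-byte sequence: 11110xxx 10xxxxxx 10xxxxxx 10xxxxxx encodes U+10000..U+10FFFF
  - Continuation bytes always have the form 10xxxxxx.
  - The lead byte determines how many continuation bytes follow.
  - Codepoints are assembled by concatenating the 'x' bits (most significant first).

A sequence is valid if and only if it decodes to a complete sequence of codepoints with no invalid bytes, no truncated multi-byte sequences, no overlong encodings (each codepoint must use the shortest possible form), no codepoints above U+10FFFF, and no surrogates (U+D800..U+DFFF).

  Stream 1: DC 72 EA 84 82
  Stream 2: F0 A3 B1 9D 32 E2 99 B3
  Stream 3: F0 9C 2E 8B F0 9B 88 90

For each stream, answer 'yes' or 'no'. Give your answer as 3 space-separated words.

Stream 1: error at byte offset 1. INVALID
Stream 2: decodes cleanly. VALID
Stream 3: error at byte offset 2. INVALID

Answer: no yes no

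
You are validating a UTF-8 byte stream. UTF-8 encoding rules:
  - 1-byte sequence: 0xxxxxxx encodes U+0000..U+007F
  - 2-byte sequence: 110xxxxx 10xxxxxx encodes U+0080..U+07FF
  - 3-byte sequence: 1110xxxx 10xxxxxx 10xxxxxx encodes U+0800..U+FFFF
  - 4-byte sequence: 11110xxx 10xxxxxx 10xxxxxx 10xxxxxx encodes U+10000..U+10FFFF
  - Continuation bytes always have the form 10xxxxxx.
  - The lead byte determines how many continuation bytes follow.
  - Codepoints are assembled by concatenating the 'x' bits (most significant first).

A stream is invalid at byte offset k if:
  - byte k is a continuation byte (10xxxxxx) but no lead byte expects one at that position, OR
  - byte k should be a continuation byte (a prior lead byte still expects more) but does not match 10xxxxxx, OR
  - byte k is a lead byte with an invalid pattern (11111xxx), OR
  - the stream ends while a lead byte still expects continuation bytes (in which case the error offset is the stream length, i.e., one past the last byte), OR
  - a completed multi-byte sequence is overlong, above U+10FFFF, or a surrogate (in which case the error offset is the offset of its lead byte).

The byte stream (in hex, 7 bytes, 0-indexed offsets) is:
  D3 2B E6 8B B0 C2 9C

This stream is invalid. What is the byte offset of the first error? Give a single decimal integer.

Byte[0]=D3: 2-byte lead, need 1 cont bytes. acc=0x13
Byte[1]=2B: expected 10xxxxxx continuation. INVALID

Answer: 1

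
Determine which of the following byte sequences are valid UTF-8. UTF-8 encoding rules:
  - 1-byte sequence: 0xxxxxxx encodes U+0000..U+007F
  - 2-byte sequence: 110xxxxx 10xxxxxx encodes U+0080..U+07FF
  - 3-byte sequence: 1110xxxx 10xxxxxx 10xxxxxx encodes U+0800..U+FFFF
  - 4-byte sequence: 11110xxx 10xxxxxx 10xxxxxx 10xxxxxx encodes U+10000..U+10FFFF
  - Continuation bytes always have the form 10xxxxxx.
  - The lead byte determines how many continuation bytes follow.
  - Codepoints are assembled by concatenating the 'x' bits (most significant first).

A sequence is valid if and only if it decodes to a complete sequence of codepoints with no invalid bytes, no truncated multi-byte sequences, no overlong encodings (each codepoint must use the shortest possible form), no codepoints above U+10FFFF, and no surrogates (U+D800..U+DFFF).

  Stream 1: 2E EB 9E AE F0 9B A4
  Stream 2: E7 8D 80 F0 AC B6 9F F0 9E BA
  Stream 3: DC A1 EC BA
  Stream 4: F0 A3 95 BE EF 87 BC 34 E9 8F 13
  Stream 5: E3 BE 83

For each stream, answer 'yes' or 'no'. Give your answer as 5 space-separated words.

Answer: no no no no yes

Derivation:
Stream 1: error at byte offset 7. INVALID
Stream 2: error at byte offset 10. INVALID
Stream 3: error at byte offset 4. INVALID
Stream 4: error at byte offset 10. INVALID
Stream 5: decodes cleanly. VALID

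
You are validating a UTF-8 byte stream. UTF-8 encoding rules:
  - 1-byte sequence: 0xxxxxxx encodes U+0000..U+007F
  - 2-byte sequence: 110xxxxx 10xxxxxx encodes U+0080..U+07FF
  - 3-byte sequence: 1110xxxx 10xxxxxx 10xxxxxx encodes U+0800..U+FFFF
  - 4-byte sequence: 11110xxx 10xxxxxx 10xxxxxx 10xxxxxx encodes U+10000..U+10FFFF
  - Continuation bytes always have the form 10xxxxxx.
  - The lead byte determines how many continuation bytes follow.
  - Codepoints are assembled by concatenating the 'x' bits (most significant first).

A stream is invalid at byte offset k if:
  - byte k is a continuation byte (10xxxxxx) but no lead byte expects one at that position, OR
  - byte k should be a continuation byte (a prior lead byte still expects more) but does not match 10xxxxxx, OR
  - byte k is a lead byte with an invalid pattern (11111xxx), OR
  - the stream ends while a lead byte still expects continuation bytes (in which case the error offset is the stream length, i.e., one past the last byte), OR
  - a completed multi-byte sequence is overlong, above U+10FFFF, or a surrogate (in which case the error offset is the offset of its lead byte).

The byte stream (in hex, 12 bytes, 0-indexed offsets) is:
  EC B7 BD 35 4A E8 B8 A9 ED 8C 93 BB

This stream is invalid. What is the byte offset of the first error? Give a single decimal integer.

Byte[0]=EC: 3-byte lead, need 2 cont bytes. acc=0xC
Byte[1]=B7: continuation. acc=(acc<<6)|0x37=0x337
Byte[2]=BD: continuation. acc=(acc<<6)|0x3D=0xCDFD
Completed: cp=U+CDFD (starts at byte 0)
Byte[3]=35: 1-byte ASCII. cp=U+0035
Byte[4]=4A: 1-byte ASCII. cp=U+004A
Byte[5]=E8: 3-byte lead, need 2 cont bytes. acc=0x8
Byte[6]=B8: continuation. acc=(acc<<6)|0x38=0x238
Byte[7]=A9: continuation. acc=(acc<<6)|0x29=0x8E29
Completed: cp=U+8E29 (starts at byte 5)
Byte[8]=ED: 3-byte lead, need 2 cont bytes. acc=0xD
Byte[9]=8C: continuation. acc=(acc<<6)|0x0C=0x34C
Byte[10]=93: continuation. acc=(acc<<6)|0x13=0xD313
Completed: cp=U+D313 (starts at byte 8)
Byte[11]=BB: INVALID lead byte (not 0xxx/110x/1110/11110)

Answer: 11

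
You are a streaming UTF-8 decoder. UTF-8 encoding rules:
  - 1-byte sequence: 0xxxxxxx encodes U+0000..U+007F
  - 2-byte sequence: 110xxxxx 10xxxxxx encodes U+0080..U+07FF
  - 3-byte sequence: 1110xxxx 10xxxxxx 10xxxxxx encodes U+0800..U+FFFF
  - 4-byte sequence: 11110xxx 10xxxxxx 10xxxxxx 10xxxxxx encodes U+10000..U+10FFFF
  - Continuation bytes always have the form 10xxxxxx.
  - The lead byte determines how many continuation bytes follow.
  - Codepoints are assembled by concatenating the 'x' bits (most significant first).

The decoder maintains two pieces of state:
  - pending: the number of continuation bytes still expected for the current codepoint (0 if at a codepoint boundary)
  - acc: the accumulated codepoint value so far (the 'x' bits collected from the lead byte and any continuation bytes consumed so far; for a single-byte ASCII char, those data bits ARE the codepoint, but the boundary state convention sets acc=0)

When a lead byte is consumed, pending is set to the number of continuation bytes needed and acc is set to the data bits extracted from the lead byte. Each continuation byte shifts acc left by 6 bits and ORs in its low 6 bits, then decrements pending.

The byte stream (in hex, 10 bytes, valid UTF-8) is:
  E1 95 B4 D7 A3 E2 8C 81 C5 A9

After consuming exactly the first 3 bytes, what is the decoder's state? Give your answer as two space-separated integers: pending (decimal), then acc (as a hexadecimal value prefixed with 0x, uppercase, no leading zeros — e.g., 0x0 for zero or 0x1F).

Answer: 0 0x1574

Derivation:
Byte[0]=E1: 3-byte lead. pending=2, acc=0x1
Byte[1]=95: continuation. acc=(acc<<6)|0x15=0x55, pending=1
Byte[2]=B4: continuation. acc=(acc<<6)|0x34=0x1574, pending=0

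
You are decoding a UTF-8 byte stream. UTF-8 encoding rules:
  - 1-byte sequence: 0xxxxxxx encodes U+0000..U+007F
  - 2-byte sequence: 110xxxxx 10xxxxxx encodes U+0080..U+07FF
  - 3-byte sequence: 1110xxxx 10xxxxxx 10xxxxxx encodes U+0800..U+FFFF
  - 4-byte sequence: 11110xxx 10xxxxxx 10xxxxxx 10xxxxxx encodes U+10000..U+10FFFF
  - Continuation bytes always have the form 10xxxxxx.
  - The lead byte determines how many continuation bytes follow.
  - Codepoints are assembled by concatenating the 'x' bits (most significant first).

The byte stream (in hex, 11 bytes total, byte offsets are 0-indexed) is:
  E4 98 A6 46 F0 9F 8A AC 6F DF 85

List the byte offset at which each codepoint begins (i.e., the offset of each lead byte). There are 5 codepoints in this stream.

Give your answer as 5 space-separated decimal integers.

Answer: 0 3 4 8 9

Derivation:
Byte[0]=E4: 3-byte lead, need 2 cont bytes. acc=0x4
Byte[1]=98: continuation. acc=(acc<<6)|0x18=0x118
Byte[2]=A6: continuation. acc=(acc<<6)|0x26=0x4626
Completed: cp=U+4626 (starts at byte 0)
Byte[3]=46: 1-byte ASCII. cp=U+0046
Byte[4]=F0: 4-byte lead, need 3 cont bytes. acc=0x0
Byte[5]=9F: continuation. acc=(acc<<6)|0x1F=0x1F
Byte[6]=8A: continuation. acc=(acc<<6)|0x0A=0x7CA
Byte[7]=AC: continuation. acc=(acc<<6)|0x2C=0x1F2AC
Completed: cp=U+1F2AC (starts at byte 4)
Byte[8]=6F: 1-byte ASCII. cp=U+006F
Byte[9]=DF: 2-byte lead, need 1 cont bytes. acc=0x1F
Byte[10]=85: continuation. acc=(acc<<6)|0x05=0x7C5
Completed: cp=U+07C5 (starts at byte 9)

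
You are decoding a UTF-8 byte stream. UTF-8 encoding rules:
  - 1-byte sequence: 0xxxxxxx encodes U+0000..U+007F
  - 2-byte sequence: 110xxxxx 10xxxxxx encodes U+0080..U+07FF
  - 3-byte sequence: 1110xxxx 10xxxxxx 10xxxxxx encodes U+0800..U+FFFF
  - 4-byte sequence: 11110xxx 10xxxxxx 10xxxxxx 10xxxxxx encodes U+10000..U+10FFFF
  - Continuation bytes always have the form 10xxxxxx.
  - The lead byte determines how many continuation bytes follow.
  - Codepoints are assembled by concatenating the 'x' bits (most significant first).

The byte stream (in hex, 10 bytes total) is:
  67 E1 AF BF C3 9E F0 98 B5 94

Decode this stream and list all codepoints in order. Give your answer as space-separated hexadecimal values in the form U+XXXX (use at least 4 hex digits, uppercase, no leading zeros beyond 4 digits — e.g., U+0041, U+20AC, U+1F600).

Answer: U+0067 U+1BFF U+00DE U+18D54

Derivation:
Byte[0]=67: 1-byte ASCII. cp=U+0067
Byte[1]=E1: 3-byte lead, need 2 cont bytes. acc=0x1
Byte[2]=AF: continuation. acc=(acc<<6)|0x2F=0x6F
Byte[3]=BF: continuation. acc=(acc<<6)|0x3F=0x1BFF
Completed: cp=U+1BFF (starts at byte 1)
Byte[4]=C3: 2-byte lead, need 1 cont bytes. acc=0x3
Byte[5]=9E: continuation. acc=(acc<<6)|0x1E=0xDE
Completed: cp=U+00DE (starts at byte 4)
Byte[6]=F0: 4-byte lead, need 3 cont bytes. acc=0x0
Byte[7]=98: continuation. acc=(acc<<6)|0x18=0x18
Byte[8]=B5: continuation. acc=(acc<<6)|0x35=0x635
Byte[9]=94: continuation. acc=(acc<<6)|0x14=0x18D54
Completed: cp=U+18D54 (starts at byte 6)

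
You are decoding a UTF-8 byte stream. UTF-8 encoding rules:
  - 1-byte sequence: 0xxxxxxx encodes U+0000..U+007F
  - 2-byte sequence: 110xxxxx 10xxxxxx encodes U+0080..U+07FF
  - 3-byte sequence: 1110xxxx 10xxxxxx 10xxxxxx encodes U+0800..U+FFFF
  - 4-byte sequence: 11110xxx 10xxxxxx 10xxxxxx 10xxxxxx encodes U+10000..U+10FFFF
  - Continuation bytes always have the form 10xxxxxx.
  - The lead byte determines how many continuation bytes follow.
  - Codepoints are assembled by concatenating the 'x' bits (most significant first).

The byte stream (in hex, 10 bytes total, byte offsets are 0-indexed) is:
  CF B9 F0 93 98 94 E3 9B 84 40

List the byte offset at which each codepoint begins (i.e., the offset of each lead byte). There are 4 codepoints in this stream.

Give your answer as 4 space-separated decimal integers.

Byte[0]=CF: 2-byte lead, need 1 cont bytes. acc=0xF
Byte[1]=B9: continuation. acc=(acc<<6)|0x39=0x3F9
Completed: cp=U+03F9 (starts at byte 0)
Byte[2]=F0: 4-byte lead, need 3 cont bytes. acc=0x0
Byte[3]=93: continuation. acc=(acc<<6)|0x13=0x13
Byte[4]=98: continuation. acc=(acc<<6)|0x18=0x4D8
Byte[5]=94: continuation. acc=(acc<<6)|0x14=0x13614
Completed: cp=U+13614 (starts at byte 2)
Byte[6]=E3: 3-byte lead, need 2 cont bytes. acc=0x3
Byte[7]=9B: continuation. acc=(acc<<6)|0x1B=0xDB
Byte[8]=84: continuation. acc=(acc<<6)|0x04=0x36C4
Completed: cp=U+36C4 (starts at byte 6)
Byte[9]=40: 1-byte ASCII. cp=U+0040

Answer: 0 2 6 9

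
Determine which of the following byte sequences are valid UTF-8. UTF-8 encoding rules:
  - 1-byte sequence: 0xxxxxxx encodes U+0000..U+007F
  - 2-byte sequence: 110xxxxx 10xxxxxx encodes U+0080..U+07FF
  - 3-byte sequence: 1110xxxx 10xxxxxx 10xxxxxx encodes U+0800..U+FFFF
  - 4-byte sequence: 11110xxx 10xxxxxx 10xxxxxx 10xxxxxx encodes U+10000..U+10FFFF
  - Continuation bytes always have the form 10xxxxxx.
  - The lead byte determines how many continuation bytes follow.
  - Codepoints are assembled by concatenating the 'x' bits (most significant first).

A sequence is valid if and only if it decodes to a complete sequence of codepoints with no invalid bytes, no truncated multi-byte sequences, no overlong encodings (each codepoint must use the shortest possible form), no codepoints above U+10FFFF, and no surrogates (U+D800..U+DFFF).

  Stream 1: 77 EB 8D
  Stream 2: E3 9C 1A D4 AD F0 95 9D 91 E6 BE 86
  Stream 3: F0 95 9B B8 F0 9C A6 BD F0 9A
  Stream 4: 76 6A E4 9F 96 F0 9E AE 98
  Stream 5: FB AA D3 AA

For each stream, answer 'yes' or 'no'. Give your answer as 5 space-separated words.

Stream 1: error at byte offset 3. INVALID
Stream 2: error at byte offset 2. INVALID
Stream 3: error at byte offset 10. INVALID
Stream 4: decodes cleanly. VALID
Stream 5: error at byte offset 0. INVALID

Answer: no no no yes no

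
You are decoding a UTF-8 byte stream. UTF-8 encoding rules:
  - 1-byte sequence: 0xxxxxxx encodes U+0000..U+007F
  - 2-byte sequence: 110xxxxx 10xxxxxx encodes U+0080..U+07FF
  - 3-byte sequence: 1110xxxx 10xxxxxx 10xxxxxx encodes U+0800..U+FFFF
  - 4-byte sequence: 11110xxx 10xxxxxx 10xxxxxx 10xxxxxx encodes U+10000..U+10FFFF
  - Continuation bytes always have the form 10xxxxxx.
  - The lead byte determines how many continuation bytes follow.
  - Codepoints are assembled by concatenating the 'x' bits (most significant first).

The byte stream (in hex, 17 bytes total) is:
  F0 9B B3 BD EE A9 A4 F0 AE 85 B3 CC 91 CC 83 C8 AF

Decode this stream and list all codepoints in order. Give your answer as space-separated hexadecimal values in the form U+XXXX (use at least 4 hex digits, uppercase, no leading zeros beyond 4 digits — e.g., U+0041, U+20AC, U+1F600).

Byte[0]=F0: 4-byte lead, need 3 cont bytes. acc=0x0
Byte[1]=9B: continuation. acc=(acc<<6)|0x1B=0x1B
Byte[2]=B3: continuation. acc=(acc<<6)|0x33=0x6F3
Byte[3]=BD: continuation. acc=(acc<<6)|0x3D=0x1BCFD
Completed: cp=U+1BCFD (starts at byte 0)
Byte[4]=EE: 3-byte lead, need 2 cont bytes. acc=0xE
Byte[5]=A9: continuation. acc=(acc<<6)|0x29=0x3A9
Byte[6]=A4: continuation. acc=(acc<<6)|0x24=0xEA64
Completed: cp=U+EA64 (starts at byte 4)
Byte[7]=F0: 4-byte lead, need 3 cont bytes. acc=0x0
Byte[8]=AE: continuation. acc=(acc<<6)|0x2E=0x2E
Byte[9]=85: continuation. acc=(acc<<6)|0x05=0xB85
Byte[10]=B3: continuation. acc=(acc<<6)|0x33=0x2E173
Completed: cp=U+2E173 (starts at byte 7)
Byte[11]=CC: 2-byte lead, need 1 cont bytes. acc=0xC
Byte[12]=91: continuation. acc=(acc<<6)|0x11=0x311
Completed: cp=U+0311 (starts at byte 11)
Byte[13]=CC: 2-byte lead, need 1 cont bytes. acc=0xC
Byte[14]=83: continuation. acc=(acc<<6)|0x03=0x303
Completed: cp=U+0303 (starts at byte 13)
Byte[15]=C8: 2-byte lead, need 1 cont bytes. acc=0x8
Byte[16]=AF: continuation. acc=(acc<<6)|0x2F=0x22F
Completed: cp=U+022F (starts at byte 15)

Answer: U+1BCFD U+EA64 U+2E173 U+0311 U+0303 U+022F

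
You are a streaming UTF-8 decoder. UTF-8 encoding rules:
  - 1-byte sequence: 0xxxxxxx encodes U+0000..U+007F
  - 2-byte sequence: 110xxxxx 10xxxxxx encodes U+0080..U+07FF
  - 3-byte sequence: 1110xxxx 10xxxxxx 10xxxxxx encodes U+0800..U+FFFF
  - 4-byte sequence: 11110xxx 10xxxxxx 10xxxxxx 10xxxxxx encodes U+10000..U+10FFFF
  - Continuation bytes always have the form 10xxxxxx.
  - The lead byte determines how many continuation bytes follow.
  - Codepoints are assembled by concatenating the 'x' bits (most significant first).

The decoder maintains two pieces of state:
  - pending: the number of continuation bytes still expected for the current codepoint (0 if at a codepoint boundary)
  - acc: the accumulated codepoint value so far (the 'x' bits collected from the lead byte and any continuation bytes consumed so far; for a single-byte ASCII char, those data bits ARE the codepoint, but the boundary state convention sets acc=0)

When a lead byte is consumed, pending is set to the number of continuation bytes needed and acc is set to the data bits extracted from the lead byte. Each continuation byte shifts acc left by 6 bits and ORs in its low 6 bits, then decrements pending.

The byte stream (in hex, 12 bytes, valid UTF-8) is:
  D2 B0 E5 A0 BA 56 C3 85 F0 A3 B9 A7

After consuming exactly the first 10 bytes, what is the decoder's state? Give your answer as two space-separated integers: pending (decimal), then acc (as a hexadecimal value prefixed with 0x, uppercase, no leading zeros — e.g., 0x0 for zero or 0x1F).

Answer: 2 0x23

Derivation:
Byte[0]=D2: 2-byte lead. pending=1, acc=0x12
Byte[1]=B0: continuation. acc=(acc<<6)|0x30=0x4B0, pending=0
Byte[2]=E5: 3-byte lead. pending=2, acc=0x5
Byte[3]=A0: continuation. acc=(acc<<6)|0x20=0x160, pending=1
Byte[4]=BA: continuation. acc=(acc<<6)|0x3A=0x583A, pending=0
Byte[5]=56: 1-byte. pending=0, acc=0x0
Byte[6]=C3: 2-byte lead. pending=1, acc=0x3
Byte[7]=85: continuation. acc=(acc<<6)|0x05=0xC5, pending=0
Byte[8]=F0: 4-byte lead. pending=3, acc=0x0
Byte[9]=A3: continuation. acc=(acc<<6)|0x23=0x23, pending=2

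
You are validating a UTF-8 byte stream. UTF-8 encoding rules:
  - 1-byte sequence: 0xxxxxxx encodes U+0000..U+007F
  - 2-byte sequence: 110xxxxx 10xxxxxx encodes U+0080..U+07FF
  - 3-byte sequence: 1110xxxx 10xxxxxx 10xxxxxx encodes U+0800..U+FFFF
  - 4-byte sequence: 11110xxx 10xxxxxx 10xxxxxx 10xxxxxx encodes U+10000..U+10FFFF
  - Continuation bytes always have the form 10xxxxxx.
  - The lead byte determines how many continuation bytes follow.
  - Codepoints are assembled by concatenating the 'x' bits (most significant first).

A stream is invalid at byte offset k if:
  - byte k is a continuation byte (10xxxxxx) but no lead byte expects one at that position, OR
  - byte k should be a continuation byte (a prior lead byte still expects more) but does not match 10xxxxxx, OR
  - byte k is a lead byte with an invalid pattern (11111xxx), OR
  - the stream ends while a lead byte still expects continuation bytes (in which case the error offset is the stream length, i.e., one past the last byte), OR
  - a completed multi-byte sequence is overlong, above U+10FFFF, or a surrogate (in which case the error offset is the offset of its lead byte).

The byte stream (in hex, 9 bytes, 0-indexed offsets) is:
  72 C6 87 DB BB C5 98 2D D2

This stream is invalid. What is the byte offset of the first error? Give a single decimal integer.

Answer: 9

Derivation:
Byte[0]=72: 1-byte ASCII. cp=U+0072
Byte[1]=C6: 2-byte lead, need 1 cont bytes. acc=0x6
Byte[2]=87: continuation. acc=(acc<<6)|0x07=0x187
Completed: cp=U+0187 (starts at byte 1)
Byte[3]=DB: 2-byte lead, need 1 cont bytes. acc=0x1B
Byte[4]=BB: continuation. acc=(acc<<6)|0x3B=0x6FB
Completed: cp=U+06FB (starts at byte 3)
Byte[5]=C5: 2-byte lead, need 1 cont bytes. acc=0x5
Byte[6]=98: continuation. acc=(acc<<6)|0x18=0x158
Completed: cp=U+0158 (starts at byte 5)
Byte[7]=2D: 1-byte ASCII. cp=U+002D
Byte[8]=D2: 2-byte lead, need 1 cont bytes. acc=0x12
Byte[9]: stream ended, expected continuation. INVALID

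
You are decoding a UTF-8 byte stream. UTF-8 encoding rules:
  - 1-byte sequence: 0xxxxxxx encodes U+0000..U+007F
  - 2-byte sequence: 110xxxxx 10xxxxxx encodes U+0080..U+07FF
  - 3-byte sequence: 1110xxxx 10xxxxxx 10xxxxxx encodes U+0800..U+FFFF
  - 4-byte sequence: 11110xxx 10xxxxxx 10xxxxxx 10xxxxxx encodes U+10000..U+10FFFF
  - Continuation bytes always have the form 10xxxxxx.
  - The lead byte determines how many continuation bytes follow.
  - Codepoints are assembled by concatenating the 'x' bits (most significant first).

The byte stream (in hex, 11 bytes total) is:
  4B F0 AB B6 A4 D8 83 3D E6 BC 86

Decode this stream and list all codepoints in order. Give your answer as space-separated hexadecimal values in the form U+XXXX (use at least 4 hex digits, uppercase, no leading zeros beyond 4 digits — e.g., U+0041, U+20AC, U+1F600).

Answer: U+004B U+2BDA4 U+0603 U+003D U+6F06

Derivation:
Byte[0]=4B: 1-byte ASCII. cp=U+004B
Byte[1]=F0: 4-byte lead, need 3 cont bytes. acc=0x0
Byte[2]=AB: continuation. acc=(acc<<6)|0x2B=0x2B
Byte[3]=B6: continuation. acc=(acc<<6)|0x36=0xAF6
Byte[4]=A4: continuation. acc=(acc<<6)|0x24=0x2BDA4
Completed: cp=U+2BDA4 (starts at byte 1)
Byte[5]=D8: 2-byte lead, need 1 cont bytes. acc=0x18
Byte[6]=83: continuation. acc=(acc<<6)|0x03=0x603
Completed: cp=U+0603 (starts at byte 5)
Byte[7]=3D: 1-byte ASCII. cp=U+003D
Byte[8]=E6: 3-byte lead, need 2 cont bytes. acc=0x6
Byte[9]=BC: continuation. acc=(acc<<6)|0x3C=0x1BC
Byte[10]=86: continuation. acc=(acc<<6)|0x06=0x6F06
Completed: cp=U+6F06 (starts at byte 8)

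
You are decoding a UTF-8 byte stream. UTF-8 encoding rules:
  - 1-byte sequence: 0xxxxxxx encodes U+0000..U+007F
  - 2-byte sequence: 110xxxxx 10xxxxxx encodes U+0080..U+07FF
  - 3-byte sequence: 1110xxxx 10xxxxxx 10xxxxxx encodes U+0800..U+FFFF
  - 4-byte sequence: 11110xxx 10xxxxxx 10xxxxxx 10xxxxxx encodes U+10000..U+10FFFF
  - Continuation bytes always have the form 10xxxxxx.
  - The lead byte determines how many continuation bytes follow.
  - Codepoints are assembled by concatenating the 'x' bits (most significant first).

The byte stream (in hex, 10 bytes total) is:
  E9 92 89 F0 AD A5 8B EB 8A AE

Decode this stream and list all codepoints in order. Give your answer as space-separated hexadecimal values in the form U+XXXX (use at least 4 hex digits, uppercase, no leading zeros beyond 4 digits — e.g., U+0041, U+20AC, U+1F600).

Byte[0]=E9: 3-byte lead, need 2 cont bytes. acc=0x9
Byte[1]=92: continuation. acc=(acc<<6)|0x12=0x252
Byte[2]=89: continuation. acc=(acc<<6)|0x09=0x9489
Completed: cp=U+9489 (starts at byte 0)
Byte[3]=F0: 4-byte lead, need 3 cont bytes. acc=0x0
Byte[4]=AD: continuation. acc=(acc<<6)|0x2D=0x2D
Byte[5]=A5: continuation. acc=(acc<<6)|0x25=0xB65
Byte[6]=8B: continuation. acc=(acc<<6)|0x0B=0x2D94B
Completed: cp=U+2D94B (starts at byte 3)
Byte[7]=EB: 3-byte lead, need 2 cont bytes. acc=0xB
Byte[8]=8A: continuation. acc=(acc<<6)|0x0A=0x2CA
Byte[9]=AE: continuation. acc=(acc<<6)|0x2E=0xB2AE
Completed: cp=U+B2AE (starts at byte 7)

Answer: U+9489 U+2D94B U+B2AE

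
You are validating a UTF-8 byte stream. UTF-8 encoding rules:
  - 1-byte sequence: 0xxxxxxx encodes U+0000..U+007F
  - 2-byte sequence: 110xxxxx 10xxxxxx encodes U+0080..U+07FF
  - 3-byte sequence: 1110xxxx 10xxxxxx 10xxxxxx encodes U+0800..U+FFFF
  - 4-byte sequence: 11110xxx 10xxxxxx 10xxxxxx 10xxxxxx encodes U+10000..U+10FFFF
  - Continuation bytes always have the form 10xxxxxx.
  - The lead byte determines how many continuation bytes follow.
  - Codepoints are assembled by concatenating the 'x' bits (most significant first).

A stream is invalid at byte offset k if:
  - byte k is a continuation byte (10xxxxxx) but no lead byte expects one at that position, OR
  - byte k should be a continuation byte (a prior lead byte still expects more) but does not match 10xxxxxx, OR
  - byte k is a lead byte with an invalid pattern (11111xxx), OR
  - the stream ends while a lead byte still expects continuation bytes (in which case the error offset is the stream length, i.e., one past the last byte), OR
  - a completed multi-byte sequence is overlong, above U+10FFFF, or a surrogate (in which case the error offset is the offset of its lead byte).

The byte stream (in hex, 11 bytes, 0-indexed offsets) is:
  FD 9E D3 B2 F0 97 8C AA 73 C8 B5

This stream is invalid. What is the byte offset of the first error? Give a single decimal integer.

Byte[0]=FD: INVALID lead byte (not 0xxx/110x/1110/11110)

Answer: 0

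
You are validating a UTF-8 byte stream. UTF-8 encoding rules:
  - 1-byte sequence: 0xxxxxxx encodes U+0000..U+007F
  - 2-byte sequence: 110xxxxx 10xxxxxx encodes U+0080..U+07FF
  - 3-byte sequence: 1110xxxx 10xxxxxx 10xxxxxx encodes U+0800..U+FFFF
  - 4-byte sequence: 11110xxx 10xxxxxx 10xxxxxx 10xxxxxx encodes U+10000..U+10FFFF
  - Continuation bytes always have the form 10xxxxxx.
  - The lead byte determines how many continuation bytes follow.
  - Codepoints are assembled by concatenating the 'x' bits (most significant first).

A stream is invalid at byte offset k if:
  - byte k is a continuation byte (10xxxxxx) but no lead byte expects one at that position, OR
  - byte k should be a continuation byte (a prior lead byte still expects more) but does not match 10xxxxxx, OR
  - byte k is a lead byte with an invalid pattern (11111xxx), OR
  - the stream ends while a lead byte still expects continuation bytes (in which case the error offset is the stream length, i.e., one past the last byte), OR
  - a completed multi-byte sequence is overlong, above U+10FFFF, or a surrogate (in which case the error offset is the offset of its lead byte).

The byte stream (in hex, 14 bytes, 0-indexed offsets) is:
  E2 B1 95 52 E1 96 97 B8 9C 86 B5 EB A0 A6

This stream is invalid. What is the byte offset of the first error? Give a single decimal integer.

Answer: 7

Derivation:
Byte[0]=E2: 3-byte lead, need 2 cont bytes. acc=0x2
Byte[1]=B1: continuation. acc=(acc<<6)|0x31=0xB1
Byte[2]=95: continuation. acc=(acc<<6)|0x15=0x2C55
Completed: cp=U+2C55 (starts at byte 0)
Byte[3]=52: 1-byte ASCII. cp=U+0052
Byte[4]=E1: 3-byte lead, need 2 cont bytes. acc=0x1
Byte[5]=96: continuation. acc=(acc<<6)|0x16=0x56
Byte[6]=97: continuation. acc=(acc<<6)|0x17=0x1597
Completed: cp=U+1597 (starts at byte 4)
Byte[7]=B8: INVALID lead byte (not 0xxx/110x/1110/11110)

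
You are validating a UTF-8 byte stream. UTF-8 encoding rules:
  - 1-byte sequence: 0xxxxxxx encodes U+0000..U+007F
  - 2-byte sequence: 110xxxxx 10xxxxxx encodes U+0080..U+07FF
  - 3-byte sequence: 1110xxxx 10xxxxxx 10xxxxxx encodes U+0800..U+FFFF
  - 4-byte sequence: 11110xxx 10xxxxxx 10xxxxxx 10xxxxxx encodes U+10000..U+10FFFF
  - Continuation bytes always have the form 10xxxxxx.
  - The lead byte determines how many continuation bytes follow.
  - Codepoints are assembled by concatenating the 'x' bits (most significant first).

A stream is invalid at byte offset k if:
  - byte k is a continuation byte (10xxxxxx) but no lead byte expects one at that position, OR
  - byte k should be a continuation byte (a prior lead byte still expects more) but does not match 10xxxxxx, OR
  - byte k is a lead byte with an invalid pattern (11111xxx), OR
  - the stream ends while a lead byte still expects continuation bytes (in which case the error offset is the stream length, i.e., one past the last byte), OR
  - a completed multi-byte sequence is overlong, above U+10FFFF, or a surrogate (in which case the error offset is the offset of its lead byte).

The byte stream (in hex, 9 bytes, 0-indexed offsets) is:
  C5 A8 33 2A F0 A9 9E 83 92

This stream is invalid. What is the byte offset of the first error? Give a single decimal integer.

Byte[0]=C5: 2-byte lead, need 1 cont bytes. acc=0x5
Byte[1]=A8: continuation. acc=(acc<<6)|0x28=0x168
Completed: cp=U+0168 (starts at byte 0)
Byte[2]=33: 1-byte ASCII. cp=U+0033
Byte[3]=2A: 1-byte ASCII. cp=U+002A
Byte[4]=F0: 4-byte lead, need 3 cont bytes. acc=0x0
Byte[5]=A9: continuation. acc=(acc<<6)|0x29=0x29
Byte[6]=9E: continuation. acc=(acc<<6)|0x1E=0xA5E
Byte[7]=83: continuation. acc=(acc<<6)|0x03=0x29783
Completed: cp=U+29783 (starts at byte 4)
Byte[8]=92: INVALID lead byte (not 0xxx/110x/1110/11110)

Answer: 8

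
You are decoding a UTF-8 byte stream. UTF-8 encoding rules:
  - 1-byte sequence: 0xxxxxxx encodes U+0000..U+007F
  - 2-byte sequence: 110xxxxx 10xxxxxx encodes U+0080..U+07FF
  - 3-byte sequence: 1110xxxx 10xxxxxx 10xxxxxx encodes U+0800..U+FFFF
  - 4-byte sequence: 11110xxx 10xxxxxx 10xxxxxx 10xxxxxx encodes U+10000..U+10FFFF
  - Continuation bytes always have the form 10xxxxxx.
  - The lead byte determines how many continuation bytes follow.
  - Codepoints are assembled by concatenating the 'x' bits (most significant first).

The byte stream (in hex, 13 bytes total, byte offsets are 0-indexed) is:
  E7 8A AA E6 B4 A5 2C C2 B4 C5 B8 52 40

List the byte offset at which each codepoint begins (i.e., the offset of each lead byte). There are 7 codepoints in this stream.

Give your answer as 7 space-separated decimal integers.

Byte[0]=E7: 3-byte lead, need 2 cont bytes. acc=0x7
Byte[1]=8A: continuation. acc=(acc<<6)|0x0A=0x1CA
Byte[2]=AA: continuation. acc=(acc<<6)|0x2A=0x72AA
Completed: cp=U+72AA (starts at byte 0)
Byte[3]=E6: 3-byte lead, need 2 cont bytes. acc=0x6
Byte[4]=B4: continuation. acc=(acc<<6)|0x34=0x1B4
Byte[5]=A5: continuation. acc=(acc<<6)|0x25=0x6D25
Completed: cp=U+6D25 (starts at byte 3)
Byte[6]=2C: 1-byte ASCII. cp=U+002C
Byte[7]=C2: 2-byte lead, need 1 cont bytes. acc=0x2
Byte[8]=B4: continuation. acc=(acc<<6)|0x34=0xB4
Completed: cp=U+00B4 (starts at byte 7)
Byte[9]=C5: 2-byte lead, need 1 cont bytes. acc=0x5
Byte[10]=B8: continuation. acc=(acc<<6)|0x38=0x178
Completed: cp=U+0178 (starts at byte 9)
Byte[11]=52: 1-byte ASCII. cp=U+0052
Byte[12]=40: 1-byte ASCII. cp=U+0040

Answer: 0 3 6 7 9 11 12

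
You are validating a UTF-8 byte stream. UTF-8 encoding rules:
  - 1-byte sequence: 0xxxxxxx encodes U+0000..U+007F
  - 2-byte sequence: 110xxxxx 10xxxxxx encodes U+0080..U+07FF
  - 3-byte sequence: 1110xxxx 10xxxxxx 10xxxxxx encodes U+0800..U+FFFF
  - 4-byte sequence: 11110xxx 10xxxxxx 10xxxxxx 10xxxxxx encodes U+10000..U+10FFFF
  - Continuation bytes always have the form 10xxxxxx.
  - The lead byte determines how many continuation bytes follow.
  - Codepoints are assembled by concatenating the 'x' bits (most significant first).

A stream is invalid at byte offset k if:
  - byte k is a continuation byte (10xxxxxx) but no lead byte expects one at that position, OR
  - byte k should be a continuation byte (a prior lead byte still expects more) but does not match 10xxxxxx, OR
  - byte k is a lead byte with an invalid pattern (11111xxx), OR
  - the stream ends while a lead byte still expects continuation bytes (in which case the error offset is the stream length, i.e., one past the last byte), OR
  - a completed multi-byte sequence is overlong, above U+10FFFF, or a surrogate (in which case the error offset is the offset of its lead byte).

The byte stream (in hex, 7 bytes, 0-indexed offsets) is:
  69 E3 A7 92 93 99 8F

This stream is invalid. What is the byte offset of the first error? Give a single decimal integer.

Byte[0]=69: 1-byte ASCII. cp=U+0069
Byte[1]=E3: 3-byte lead, need 2 cont bytes. acc=0x3
Byte[2]=A7: continuation. acc=(acc<<6)|0x27=0xE7
Byte[3]=92: continuation. acc=(acc<<6)|0x12=0x39D2
Completed: cp=U+39D2 (starts at byte 1)
Byte[4]=93: INVALID lead byte (not 0xxx/110x/1110/11110)

Answer: 4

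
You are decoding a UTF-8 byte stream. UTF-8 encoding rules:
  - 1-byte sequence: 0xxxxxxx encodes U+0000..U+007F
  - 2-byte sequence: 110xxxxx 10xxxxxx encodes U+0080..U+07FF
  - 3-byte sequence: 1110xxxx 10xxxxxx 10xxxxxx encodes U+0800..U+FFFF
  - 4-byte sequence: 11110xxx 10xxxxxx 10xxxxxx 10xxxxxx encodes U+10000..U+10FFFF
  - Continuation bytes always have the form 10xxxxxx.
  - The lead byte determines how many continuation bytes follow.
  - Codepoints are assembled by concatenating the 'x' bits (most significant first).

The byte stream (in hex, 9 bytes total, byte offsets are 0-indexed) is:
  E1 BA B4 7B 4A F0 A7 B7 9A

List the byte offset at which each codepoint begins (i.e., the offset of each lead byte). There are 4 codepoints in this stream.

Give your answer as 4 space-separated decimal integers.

Byte[0]=E1: 3-byte lead, need 2 cont bytes. acc=0x1
Byte[1]=BA: continuation. acc=(acc<<6)|0x3A=0x7A
Byte[2]=B4: continuation. acc=(acc<<6)|0x34=0x1EB4
Completed: cp=U+1EB4 (starts at byte 0)
Byte[3]=7B: 1-byte ASCII. cp=U+007B
Byte[4]=4A: 1-byte ASCII. cp=U+004A
Byte[5]=F0: 4-byte lead, need 3 cont bytes. acc=0x0
Byte[6]=A7: continuation. acc=(acc<<6)|0x27=0x27
Byte[7]=B7: continuation. acc=(acc<<6)|0x37=0x9F7
Byte[8]=9A: continuation. acc=(acc<<6)|0x1A=0x27DDA
Completed: cp=U+27DDA (starts at byte 5)

Answer: 0 3 4 5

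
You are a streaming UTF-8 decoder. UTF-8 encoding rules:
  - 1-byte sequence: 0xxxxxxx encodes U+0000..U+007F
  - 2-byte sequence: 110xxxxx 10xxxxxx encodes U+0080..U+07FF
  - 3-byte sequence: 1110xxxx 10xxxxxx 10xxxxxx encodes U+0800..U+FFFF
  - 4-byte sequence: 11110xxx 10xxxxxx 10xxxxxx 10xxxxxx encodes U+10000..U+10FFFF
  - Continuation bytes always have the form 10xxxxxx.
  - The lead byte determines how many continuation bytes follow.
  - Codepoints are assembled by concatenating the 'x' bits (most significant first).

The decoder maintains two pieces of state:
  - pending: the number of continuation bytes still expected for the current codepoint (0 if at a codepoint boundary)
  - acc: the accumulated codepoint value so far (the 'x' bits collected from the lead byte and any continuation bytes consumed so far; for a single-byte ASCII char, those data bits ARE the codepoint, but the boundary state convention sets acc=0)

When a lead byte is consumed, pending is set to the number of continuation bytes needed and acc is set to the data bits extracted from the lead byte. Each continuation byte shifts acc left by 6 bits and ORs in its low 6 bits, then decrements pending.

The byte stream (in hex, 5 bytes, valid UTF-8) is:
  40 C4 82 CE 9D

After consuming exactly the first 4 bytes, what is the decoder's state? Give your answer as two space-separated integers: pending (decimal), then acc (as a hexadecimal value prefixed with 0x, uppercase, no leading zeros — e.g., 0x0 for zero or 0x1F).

Byte[0]=40: 1-byte. pending=0, acc=0x0
Byte[1]=C4: 2-byte lead. pending=1, acc=0x4
Byte[2]=82: continuation. acc=(acc<<6)|0x02=0x102, pending=0
Byte[3]=CE: 2-byte lead. pending=1, acc=0xE

Answer: 1 0xE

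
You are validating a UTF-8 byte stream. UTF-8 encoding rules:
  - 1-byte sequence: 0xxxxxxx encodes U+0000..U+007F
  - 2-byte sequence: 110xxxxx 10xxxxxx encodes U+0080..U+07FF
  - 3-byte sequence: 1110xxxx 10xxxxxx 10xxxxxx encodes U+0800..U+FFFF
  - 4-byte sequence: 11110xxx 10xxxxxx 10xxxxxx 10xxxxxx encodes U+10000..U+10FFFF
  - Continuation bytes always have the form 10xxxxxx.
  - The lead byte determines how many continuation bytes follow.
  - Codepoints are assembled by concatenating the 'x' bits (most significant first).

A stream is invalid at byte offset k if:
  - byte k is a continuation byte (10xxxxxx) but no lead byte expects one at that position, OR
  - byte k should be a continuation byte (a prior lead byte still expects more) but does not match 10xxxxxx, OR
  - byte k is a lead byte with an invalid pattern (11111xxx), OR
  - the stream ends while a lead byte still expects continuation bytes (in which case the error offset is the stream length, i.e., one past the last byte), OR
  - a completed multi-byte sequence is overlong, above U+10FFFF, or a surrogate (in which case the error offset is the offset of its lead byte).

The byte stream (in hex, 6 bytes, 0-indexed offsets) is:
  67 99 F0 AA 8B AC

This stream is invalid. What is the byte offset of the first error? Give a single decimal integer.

Answer: 1

Derivation:
Byte[0]=67: 1-byte ASCII. cp=U+0067
Byte[1]=99: INVALID lead byte (not 0xxx/110x/1110/11110)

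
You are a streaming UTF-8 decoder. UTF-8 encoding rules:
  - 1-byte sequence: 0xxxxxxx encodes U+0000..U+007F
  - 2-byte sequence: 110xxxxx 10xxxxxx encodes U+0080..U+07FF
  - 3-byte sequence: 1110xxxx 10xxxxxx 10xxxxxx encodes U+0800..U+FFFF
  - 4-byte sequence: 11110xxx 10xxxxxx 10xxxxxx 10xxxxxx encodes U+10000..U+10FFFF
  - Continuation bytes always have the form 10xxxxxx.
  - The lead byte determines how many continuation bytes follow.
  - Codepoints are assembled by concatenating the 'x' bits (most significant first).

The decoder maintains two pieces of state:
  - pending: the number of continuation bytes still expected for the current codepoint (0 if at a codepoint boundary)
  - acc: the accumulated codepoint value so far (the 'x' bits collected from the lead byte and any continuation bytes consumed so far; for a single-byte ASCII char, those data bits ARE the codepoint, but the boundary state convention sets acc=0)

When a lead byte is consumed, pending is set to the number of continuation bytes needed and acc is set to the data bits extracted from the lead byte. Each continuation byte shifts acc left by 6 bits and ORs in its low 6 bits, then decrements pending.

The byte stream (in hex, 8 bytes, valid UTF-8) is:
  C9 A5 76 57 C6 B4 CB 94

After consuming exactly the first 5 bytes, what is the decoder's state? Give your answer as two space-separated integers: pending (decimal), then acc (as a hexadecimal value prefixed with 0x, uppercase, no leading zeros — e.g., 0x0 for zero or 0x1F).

Byte[0]=C9: 2-byte lead. pending=1, acc=0x9
Byte[1]=A5: continuation. acc=(acc<<6)|0x25=0x265, pending=0
Byte[2]=76: 1-byte. pending=0, acc=0x0
Byte[3]=57: 1-byte. pending=0, acc=0x0
Byte[4]=C6: 2-byte lead. pending=1, acc=0x6

Answer: 1 0x6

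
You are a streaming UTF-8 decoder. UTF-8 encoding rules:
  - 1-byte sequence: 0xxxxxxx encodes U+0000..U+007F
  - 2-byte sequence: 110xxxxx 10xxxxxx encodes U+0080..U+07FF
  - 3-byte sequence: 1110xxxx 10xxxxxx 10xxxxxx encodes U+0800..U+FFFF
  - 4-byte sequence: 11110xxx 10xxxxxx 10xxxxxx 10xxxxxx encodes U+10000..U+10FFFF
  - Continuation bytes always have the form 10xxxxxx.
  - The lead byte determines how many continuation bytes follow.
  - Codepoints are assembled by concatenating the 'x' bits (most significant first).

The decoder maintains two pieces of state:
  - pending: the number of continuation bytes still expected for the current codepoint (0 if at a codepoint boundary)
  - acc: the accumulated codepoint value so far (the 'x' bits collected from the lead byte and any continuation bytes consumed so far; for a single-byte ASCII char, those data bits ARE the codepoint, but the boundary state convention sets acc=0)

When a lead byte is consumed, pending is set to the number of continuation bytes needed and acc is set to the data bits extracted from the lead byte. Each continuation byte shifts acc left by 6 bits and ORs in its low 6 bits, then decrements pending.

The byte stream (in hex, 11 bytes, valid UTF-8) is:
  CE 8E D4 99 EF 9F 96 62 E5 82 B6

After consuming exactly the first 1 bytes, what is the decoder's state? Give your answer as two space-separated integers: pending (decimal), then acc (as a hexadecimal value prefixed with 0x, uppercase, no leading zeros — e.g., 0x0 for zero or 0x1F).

Answer: 1 0xE

Derivation:
Byte[0]=CE: 2-byte lead. pending=1, acc=0xE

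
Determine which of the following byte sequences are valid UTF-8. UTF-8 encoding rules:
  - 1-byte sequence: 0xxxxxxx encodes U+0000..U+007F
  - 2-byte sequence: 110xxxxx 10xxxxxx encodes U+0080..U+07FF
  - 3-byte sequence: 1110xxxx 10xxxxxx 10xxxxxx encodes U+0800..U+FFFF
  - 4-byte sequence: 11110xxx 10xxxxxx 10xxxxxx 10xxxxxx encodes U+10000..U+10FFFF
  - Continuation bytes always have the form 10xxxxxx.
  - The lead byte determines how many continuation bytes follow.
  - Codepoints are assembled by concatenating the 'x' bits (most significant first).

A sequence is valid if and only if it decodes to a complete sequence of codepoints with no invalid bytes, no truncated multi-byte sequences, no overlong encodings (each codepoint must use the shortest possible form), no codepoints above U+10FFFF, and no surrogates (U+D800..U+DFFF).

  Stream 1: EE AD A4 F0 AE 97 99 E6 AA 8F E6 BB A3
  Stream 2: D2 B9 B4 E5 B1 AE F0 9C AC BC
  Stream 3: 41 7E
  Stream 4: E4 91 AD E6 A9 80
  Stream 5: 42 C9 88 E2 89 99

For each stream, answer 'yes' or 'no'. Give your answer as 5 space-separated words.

Stream 1: decodes cleanly. VALID
Stream 2: error at byte offset 2. INVALID
Stream 3: decodes cleanly. VALID
Stream 4: decodes cleanly. VALID
Stream 5: decodes cleanly. VALID

Answer: yes no yes yes yes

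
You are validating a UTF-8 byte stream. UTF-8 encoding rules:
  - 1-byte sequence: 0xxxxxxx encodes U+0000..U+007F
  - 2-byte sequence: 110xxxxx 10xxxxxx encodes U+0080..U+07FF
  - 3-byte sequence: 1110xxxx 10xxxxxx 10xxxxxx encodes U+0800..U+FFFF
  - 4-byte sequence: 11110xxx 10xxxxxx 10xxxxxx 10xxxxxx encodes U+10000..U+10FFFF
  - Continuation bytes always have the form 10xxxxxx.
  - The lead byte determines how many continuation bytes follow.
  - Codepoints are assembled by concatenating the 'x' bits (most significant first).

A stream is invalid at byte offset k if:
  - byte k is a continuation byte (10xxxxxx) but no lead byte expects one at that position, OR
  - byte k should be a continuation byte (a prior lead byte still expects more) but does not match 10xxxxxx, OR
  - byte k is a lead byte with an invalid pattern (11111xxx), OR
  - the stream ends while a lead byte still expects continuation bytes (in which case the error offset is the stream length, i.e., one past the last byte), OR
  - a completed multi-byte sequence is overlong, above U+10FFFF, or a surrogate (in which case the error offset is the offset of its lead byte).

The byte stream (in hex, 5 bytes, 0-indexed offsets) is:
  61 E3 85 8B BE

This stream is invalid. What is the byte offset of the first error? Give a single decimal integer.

Answer: 4

Derivation:
Byte[0]=61: 1-byte ASCII. cp=U+0061
Byte[1]=E3: 3-byte lead, need 2 cont bytes. acc=0x3
Byte[2]=85: continuation. acc=(acc<<6)|0x05=0xC5
Byte[3]=8B: continuation. acc=(acc<<6)|0x0B=0x314B
Completed: cp=U+314B (starts at byte 1)
Byte[4]=BE: INVALID lead byte (not 0xxx/110x/1110/11110)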